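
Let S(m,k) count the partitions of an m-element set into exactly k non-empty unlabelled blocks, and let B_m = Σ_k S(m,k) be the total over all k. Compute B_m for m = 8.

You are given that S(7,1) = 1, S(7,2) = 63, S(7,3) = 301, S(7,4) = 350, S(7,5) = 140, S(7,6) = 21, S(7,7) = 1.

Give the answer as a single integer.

[8] T[8,1]:1*1+0=1 · T[8,2]:2*63+1=127 · T[8,3]:3*301+63=966 · T[8,4]:4*350+301=1701 · T[8,5]:5*140+350=1050 · T[8,6]:6*21+140=266 · T[8,7]:7*1+21=28 · T[8,8]:8*0+1=1
B_8 = ΣS(8,k) = 1+127+966+1701+1050+266+28+1 = 4140

4140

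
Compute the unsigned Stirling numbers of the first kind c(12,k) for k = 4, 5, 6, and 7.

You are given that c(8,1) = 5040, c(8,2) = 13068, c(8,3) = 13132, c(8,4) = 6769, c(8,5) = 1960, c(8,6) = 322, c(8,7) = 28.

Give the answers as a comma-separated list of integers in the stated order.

105258076, 45995730, 13339535, 2637558

@9  (9,1):5040·8+0→40320, (9,2):13068·8+5040→109584, (9,3):13132·8+13068→118124, (9,4):6769·8+13132→67284, (9,5):1960·8+6769→22449, (9,6):322·8+1960→4536, (9,7):28·8+322→546
@10  (10,2):109584·9+40320→1026576, (10,3):118124·9+109584→1172700, (10,4):67284·9+118124→723680, (10,5):22449·9+67284→269325, (10,6):4536·9+22449→63273, (10,7):546·9+4536→9450
@11  (11,3):1172700·10+1026576→12753576, (11,4):723680·10+1172700→8409500, (11,5):269325·10+723680→3416930, (11,6):63273·10+269325→902055, (11,7):9450·10+63273→157773
@12  (12,4):8409500·11+12753576→105258076, (12,5):3416930·11+8409500→45995730, (12,6):902055·11+3416930→13339535, (12,7):157773·11+902055→2637558
Read c(12,4) = 105258076, c(12,5) = 45995730, c(12,6) = 13339535, c(12,7) = 2637558.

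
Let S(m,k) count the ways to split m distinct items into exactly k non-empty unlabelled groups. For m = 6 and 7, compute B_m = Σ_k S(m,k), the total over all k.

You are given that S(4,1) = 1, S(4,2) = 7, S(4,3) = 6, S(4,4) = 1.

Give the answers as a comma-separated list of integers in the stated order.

203, 877

r5: T_5,1=1×1+0=1; T_5,2=2×7+1=15; T_5,3=3×6+7=25; T_5,4=4×1+6=10; T_5,5=5×0+1=1
r6: T_6,1=1×1+0=1; T_6,2=2×15+1=31; T_6,3=3×25+15=90; T_6,4=4×10+25=65; T_6,5=5×1+10=15; T_6,6=6×0+1=1
r7: T_7,1=1×1+0=1; T_7,2=2×31+1=63; T_7,3=3×90+31=301; T_7,4=4×65+90=350; T_7,5=5×15+65=140; T_7,6=6×1+15=21; T_7,7=7×0+1=1
B_6 = ΣS(6,k) = 1+31+90+65+15+1 = 203
B_7 = ΣS(7,k) = 1+63+301+350+140+21+1 = 877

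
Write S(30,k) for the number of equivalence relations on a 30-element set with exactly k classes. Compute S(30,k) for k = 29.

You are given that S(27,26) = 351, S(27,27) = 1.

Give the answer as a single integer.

435

i=28: T(28,27)=351+27·1=378 | T(28,28)=1+28·0=1
i=29: T(29,28)=378+28·1=406 | T(29,29)=1+29·0=1
i=30: T(30,29)=406+29·1=435
Read S(30,29) = 435.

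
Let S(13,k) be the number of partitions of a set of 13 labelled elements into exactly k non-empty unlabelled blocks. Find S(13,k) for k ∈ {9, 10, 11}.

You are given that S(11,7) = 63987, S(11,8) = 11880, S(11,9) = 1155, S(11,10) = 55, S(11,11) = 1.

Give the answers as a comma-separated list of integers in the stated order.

r12: T_12,8=8×11880+63987=159027; T_12,9=9×1155+11880=22275; T_12,10=10×55+1155=1705; T_12,11=11×1+55=66
r13: T_13,9=9×22275+159027=359502; T_13,10=10×1705+22275=39325; T_13,11=11×66+1705=2431
Read S(13,9) = 359502, S(13,10) = 39325, S(13,11) = 2431.

359502, 39325, 2431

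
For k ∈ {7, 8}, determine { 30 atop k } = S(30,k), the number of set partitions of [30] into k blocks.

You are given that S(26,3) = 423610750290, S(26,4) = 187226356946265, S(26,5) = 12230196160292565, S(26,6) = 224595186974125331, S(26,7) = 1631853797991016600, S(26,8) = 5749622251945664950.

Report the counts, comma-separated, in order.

4168916722553086402080, 26383018684048108297800

r27: T_27,4=4×187226356946265+423610750290=749329038535350; T_27,5=5×12230196160292565+187226356946265=61338207158409090; T_27,6=6×224595186974125331+12230196160292565=1359801318005044551; T_27,7=7×1631853797991016600+224595186974125331=11647571772911241531; T_27,8=8×5749622251945664950+1631853797991016600=47628831813556336200
r28: T_28,5=5×61338207158409090+749329038535350=307440364830580800; T_28,6=6×1359801318005044551+61338207158409090=8220146115188676396; T_28,7=7×11647571772911241531+1359801318005044551=82892803728383735268; T_28,8=8×47628831813556336200+11647571772911241531=392678226281361931131
r29: T_29,6=6×8220146115188676396+307440364830580800=49628317055962639176; T_29,7=7×82892803728383735268+8220146115188676396=588469772213874823272; T_29,8=8×392678226281361931131+82892803728383735268=3224318613979279184316
r30: T_30,7=7×588469772213874823272+49628317055962639176=4168916722553086402080; T_30,8=8×3224318613979279184316+588469772213874823272=26383018684048108297800
Read S(30,7) = 4168916722553086402080, S(30,8) = 26383018684048108297800.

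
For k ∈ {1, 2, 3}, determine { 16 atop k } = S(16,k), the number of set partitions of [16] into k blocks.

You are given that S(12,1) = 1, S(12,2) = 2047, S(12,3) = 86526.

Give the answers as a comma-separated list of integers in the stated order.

1, 32767, 7141686

@13  (13,1):1·1+0→1, (13,2):2047·2+1→4095, (13,3):86526·3+2047→261625
@14  (14,1):1·1+0→1, (14,2):4095·2+1→8191, (14,3):261625·3+4095→788970
@15  (15,1):1·1+0→1, (15,2):8191·2+1→16383, (15,3):788970·3+8191→2375101
@16  (16,1):1·1+0→1, (16,2):16383·2+1→32767, (16,3):2375101·3+16383→7141686
Read S(16,1) = 1, S(16,2) = 32767, S(16,3) = 7141686.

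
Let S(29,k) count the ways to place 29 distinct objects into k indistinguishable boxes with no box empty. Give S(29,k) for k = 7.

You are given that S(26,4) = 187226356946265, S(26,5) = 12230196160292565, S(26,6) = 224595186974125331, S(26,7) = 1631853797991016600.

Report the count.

588469772213874823272

r27: T_27,5=5×12230196160292565+187226356946265=61338207158409090; T_27,6=6×224595186974125331+12230196160292565=1359801318005044551; T_27,7=7×1631853797991016600+224595186974125331=11647571772911241531
r28: T_28,6=6×1359801318005044551+61338207158409090=8220146115188676396; T_28,7=7×11647571772911241531+1359801318005044551=82892803728383735268
r29: T_29,7=7×82892803728383735268+8220146115188676396=588469772213874823272
Read S(29,7) = 588469772213874823272.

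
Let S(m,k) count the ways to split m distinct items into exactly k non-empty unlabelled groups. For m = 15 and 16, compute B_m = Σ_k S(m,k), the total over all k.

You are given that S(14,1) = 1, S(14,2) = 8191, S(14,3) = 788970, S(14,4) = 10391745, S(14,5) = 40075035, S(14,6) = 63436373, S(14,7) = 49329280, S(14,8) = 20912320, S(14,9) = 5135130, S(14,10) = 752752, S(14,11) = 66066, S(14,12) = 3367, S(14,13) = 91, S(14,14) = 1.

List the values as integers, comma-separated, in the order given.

row 15: T[15][1]=1·1+0=1  T[15][2]=2·8191+1=16383  T[15][3]=3·788970+8191=2375101  T[15][4]=4·10391745+788970=42355950  T[15][5]=5·40075035+10391745=210766920  T[15][6]=6·63436373+40075035=420693273  T[15][7]=7·49329280+63436373=408741333  T[15][8]=8·20912320+49329280=216627840  T[15][9]=9·5135130+20912320=67128490  T[15][10]=10·752752+5135130=12662650  T[15][11]=11·66066+752752=1479478  T[15][12]=12·3367+66066=106470  T[15][13]=13·91+3367=4550  T[15][14]=14·1+91=105  T[15][15]=15·0+1=1
row 16: T[16][1]=1·1+0=1  T[16][2]=2·16383+1=32767  T[16][3]=3·2375101+16383=7141686  T[16][4]=4·42355950+2375101=171798901  T[16][5]=5·210766920+42355950=1096190550  T[16][6]=6·420693273+210766920=2734926558  T[16][7]=7·408741333+420693273=3281882604  T[16][8]=8·216627840+408741333=2141764053  T[16][9]=9·67128490+216627840=820784250  T[16][10]=10·12662650+67128490=193754990  T[16][11]=11·1479478+12662650=28936908  T[16][12]=12·106470+1479478=2757118  T[16][13]=13·4550+106470=165620  T[16][14]=14·105+4550=6020  T[16][15]=15·1+105=120  T[16][16]=16·0+1=1
B_15 = ΣS(15,k) = 1+16383+2375101+42355950+210766920+420693273+408741333+216627840+67128490+12662650+1479478+106470+4550+105+1 = 1382958545
B_16 = ΣS(16,k) = 1+32767+7141686+171798901+1096190550+2734926558+3281882604+2141764053+820784250+193754990+28936908+2757118+165620+6020+120+1 = 10480142147

1382958545, 10480142147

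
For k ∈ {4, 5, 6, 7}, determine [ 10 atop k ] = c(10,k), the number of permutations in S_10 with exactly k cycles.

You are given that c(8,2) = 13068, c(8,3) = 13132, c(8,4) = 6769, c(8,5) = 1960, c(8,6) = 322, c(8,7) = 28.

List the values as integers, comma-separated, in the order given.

723680, 269325, 63273, 9450

[9] T[9,3]:8*13132+13068=118124 · T[9,4]:8*6769+13132=67284 · T[9,5]:8*1960+6769=22449 · T[9,6]:8*322+1960=4536 · T[9,7]:8*28+322=546
[10] T[10,4]:9*67284+118124=723680 · T[10,5]:9*22449+67284=269325 · T[10,6]:9*4536+22449=63273 · T[10,7]:9*546+4536=9450
Read c(10,4) = 723680, c(10,5) = 269325, c(10,6) = 63273, c(10,7) = 9450.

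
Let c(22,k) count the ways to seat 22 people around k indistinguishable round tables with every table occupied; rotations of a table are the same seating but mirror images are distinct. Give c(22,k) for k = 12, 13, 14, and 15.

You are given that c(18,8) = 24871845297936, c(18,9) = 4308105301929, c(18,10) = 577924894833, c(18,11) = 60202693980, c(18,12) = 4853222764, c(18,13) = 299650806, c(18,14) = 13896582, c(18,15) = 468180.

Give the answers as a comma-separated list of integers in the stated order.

row 19: T[19][9]=18·4308105301929+24871845297936=102417740732658  T[19][10]=18·577924894833+4308105301929=14710753408923  T[19][11]=18·60202693980+577924894833=1661573386473  T[19][12]=18·4853222764+60202693980=147560703732  T[19][13]=18·299650806+4853222764=10246937272  T[19][14]=18·13896582+299650806=549789282  T[19][15]=18·468180+13896582=22323822
row 20: T[20][10]=19·14710753408923+102417740732658=381922055502195  T[20][11]=19·1661573386473+14710753408923=46280647751910  T[20][12]=19·147560703732+1661573386473=4465226757381  T[20][13]=19·10246937272+147560703732=342252511900  T[20][14]=19·549789282+10246937272=20692933630  T[20][15]=19·22323822+549789282=973941900
row 21: T[21][11]=20·46280647751910+381922055502195=1307535010540395  T[21][12]=20·4465226757381+46280647751910=135585182899530  T[21][13]=20·342252511900+4465226757381=11310276995381  T[21][14]=20·20692933630+342252511900=756111184500  T[21][15]=20·973941900+20692933630=40171771630
row 22: T[22][12]=21·135585182899530+1307535010540395=4154823851430525  T[22][13]=21·11310276995381+135585182899530=373100999802531  T[22][14]=21·756111184500+11310276995381=27188611869881  T[22][15]=21·40171771630+756111184500=1599718388730
Read c(22,12) = 4154823851430525, c(22,13) = 373100999802531, c(22,14) = 27188611869881, c(22,15) = 1599718388730.

4154823851430525, 373100999802531, 27188611869881, 1599718388730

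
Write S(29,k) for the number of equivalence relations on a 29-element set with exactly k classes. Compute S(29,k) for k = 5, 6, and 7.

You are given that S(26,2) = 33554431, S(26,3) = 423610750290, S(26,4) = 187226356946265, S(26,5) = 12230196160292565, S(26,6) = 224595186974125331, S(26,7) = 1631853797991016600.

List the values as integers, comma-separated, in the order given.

r27: T_27,3=3×423610750290+33554431=1270865805301; T_27,4=4×187226356946265+423610750290=749329038535350; T_27,5=5×12230196160292565+187226356946265=61338207158409090; T_27,6=6×224595186974125331+12230196160292565=1359801318005044551; T_27,7=7×1631853797991016600+224595186974125331=11647571772911241531
r28: T_28,4=4×749329038535350+1270865805301=2998587019946701; T_28,5=5×61338207158409090+749329038535350=307440364830580800; T_28,6=6×1359801318005044551+61338207158409090=8220146115188676396; T_28,7=7×11647571772911241531+1359801318005044551=82892803728383735268
r29: T_29,5=5×307440364830580800+2998587019946701=1540200411172850701; T_29,6=6×8220146115188676396+307440364830580800=49628317055962639176; T_29,7=7×82892803728383735268+8220146115188676396=588469772213874823272
Read S(29,5) = 1540200411172850701, S(29,6) = 49628317055962639176, S(29,7) = 588469772213874823272.

1540200411172850701, 49628317055962639176, 588469772213874823272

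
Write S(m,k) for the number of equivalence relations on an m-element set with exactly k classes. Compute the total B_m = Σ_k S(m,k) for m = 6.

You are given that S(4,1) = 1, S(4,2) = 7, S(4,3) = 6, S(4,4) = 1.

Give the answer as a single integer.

203

r5: T_5,1=1×1+0=1; T_5,2=2×7+1=15; T_5,3=3×6+7=25; T_5,4=4×1+6=10; T_5,5=5×0+1=1
r6: T_6,1=1×1+0=1; T_6,2=2×15+1=31; T_6,3=3×25+15=90; T_6,4=4×10+25=65; T_6,5=5×1+10=15; T_6,6=6×0+1=1
B_6 = ΣS(6,k) = 1+31+90+65+15+1 = 203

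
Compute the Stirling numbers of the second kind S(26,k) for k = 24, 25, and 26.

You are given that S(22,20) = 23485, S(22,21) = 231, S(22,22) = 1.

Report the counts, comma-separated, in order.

r23: T_23,21=21×231+23485=28336; T_23,22=22×1+231=253; T_23,23=23×0+1=1
r24: T_24,22=22×253+28336=33902; T_24,23=23×1+253=276; T_24,24=24×0+1=1
r25: T_25,23=23×276+33902=40250; T_25,24=24×1+276=300; T_25,25=25×0+1=1
r26: T_26,24=24×300+40250=47450; T_26,25=25×1+300=325; T_26,26=26×0+1=1
Read S(26,24) = 47450, S(26,25) = 325, S(26,26) = 1.

47450, 325, 1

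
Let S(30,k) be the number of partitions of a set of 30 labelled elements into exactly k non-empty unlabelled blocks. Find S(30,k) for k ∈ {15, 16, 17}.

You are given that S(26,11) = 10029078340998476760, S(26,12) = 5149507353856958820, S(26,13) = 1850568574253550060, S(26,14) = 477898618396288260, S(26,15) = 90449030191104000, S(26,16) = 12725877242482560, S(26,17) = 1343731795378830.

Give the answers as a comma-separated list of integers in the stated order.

row 27: T[27][12]=12·5149507353856958820+10029078340998476760=71823166587281982600  T[27][13]=13·1850568574253550060+5149507353856958820=29206898819153109600  T[27][14]=14·477898618396288260+1850568574253550060=8541149231801585700  T[27][15]=15·90449030191104000+477898618396288260=1834634071262848260  T[27][16]=16·12725877242482560+90449030191104000=294063066070824960  T[27][17]=17·1343731795378830+12725877242482560=35569317763922670
row 28: T[28][13]=13·29206898819153109600+71823166587281982600=451512851236272407400  T[28][14]=14·8541149231801585700+29206898819153109600=148782988064375309400  T[28][15]=15·1834634071262848260+8541149231801585700=36060660300744309600  T[28][16]=16·294063066070824960+1834634071262848260=6539643128396047620  T[28][17]=17·35569317763922670+294063066070824960=898741468057510350
row 29: T[29][14]=14·148782988064375309400+451512851236272407400=2534474684137526739000  T[29][15]=15·36060660300744309600+148782988064375309400=689692892575539953400  T[29][16]=16·6539643128396047620+36060660300744309600=140694950355081071520  T[29][17]=17·898741468057510350+6539643128396047620=21818248085373723570
row 30: T[30][15]=15·689692892575539953400+2534474684137526739000=12879868072770626040000  T[30][16]=16·140694950355081071520+689692892575539953400=2940812098256837097720  T[30][17]=17·21818248085373723570+140694950355081071520=511605167806434372210
Read S(30,15) = 12879868072770626040000, S(30,16) = 2940812098256837097720, S(30,17) = 511605167806434372210.

12879868072770626040000, 2940812098256837097720, 511605167806434372210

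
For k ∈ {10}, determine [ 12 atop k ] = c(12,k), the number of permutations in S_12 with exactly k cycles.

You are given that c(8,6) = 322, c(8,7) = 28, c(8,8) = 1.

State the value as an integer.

1925

row 9: T[9][7]=8·28+322=546  T[9][8]=8·1+28=36  T[9][9]=8·0+1=1
row 10: T[10][8]=9·36+546=870  T[10][9]=9·1+36=45  T[10][10]=9·0+1=1
row 11: T[11][9]=10·45+870=1320  T[11][10]=10·1+45=55
row 12: T[12][10]=11·55+1320=1925
Read c(12,10) = 1925.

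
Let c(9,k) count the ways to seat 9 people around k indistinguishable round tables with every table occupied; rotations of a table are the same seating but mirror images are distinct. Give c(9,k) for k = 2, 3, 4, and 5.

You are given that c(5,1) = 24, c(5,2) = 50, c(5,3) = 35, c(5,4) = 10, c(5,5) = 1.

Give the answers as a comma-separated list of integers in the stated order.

row 6: T[6][1]=5·24+0=120  T[6][2]=5·50+24=274  T[6][3]=5·35+50=225  T[6][4]=5·10+35=85  T[6][5]=5·1+10=15
row 7: T[7][1]=6·120+0=720  T[7][2]=6·274+120=1764  T[7][3]=6·225+274=1624  T[7][4]=6·85+225=735  T[7][5]=6·15+85=175
row 8: T[8][1]=7·720+0=5040  T[8][2]=7·1764+720=13068  T[8][3]=7·1624+1764=13132  T[8][4]=7·735+1624=6769  T[8][5]=7·175+735=1960
row 9: T[9][2]=8·13068+5040=109584  T[9][3]=8·13132+13068=118124  T[9][4]=8·6769+13132=67284  T[9][5]=8·1960+6769=22449
Read c(9,2) = 109584, c(9,3) = 118124, c(9,4) = 67284, c(9,5) = 22449.

109584, 118124, 67284, 22449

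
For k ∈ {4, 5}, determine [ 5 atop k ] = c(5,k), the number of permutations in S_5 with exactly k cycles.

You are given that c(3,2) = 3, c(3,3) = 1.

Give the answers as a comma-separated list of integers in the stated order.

10, 1

row 4: T[4][3]=3·1+3=6  T[4][4]=3·0+1=1
row 5: T[5][4]=4·1+6=10  T[5][5]=4·0+1=1
Read c(5,4) = 10, c(5,5) = 1.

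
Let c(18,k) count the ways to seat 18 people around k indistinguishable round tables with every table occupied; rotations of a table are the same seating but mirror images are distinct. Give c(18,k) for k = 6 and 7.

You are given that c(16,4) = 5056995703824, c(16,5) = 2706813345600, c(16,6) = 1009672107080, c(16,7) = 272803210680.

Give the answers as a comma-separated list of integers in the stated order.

369012649234384, 110228466184200

@17  (17,5):2706813345600·16+5056995703824→48366009233424, (17,6):1009672107080·16+2706813345600→18861567058880, (17,7):272803210680·16+1009672107080→5374523477960
@18  (18,6):18861567058880·17+48366009233424→369012649234384, (18,7):5374523477960·17+18861567058880→110228466184200
Read c(18,6) = 369012649234384, c(18,7) = 110228466184200.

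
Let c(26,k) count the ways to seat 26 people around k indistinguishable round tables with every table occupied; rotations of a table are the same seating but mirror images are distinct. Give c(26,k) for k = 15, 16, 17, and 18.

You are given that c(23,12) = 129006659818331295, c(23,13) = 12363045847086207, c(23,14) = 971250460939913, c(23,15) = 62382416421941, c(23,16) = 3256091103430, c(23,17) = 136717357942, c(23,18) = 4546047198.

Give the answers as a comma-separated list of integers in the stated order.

3557372853474553750, 234961569422786050, 12972753318542875, 595667304367135

[24] T[24,13]:23*12363045847086207+129006659818331295=413356714301314056 · T[24,14]:23*971250460939913+12363045847086207=34701806448704206 · T[24,15]:23*62382416421941+971250460939913=2406046038644556 · T[24,16]:23*3256091103430+62382416421941=137272511800831 · T[24,17]:23*136717357942+3256091103430=6400590336096 · T[24,18]:23*4546047198+136717357942=241276443496
[25] T[25,14]:24*34701806448704206+413356714301314056=1246200069070215000 · T[25,15]:24*2406046038644556+34701806448704206=92446911376173550 · T[25,16]:24*137272511800831+2406046038644556=5700586321864500 · T[25,17]:24*6400590336096+137272511800831=290886679867135 · T[25,18]:24*241276443496+6400590336096=12191224980000
[26] T[26,15]:25*92446911376173550+1246200069070215000=3557372853474553750 · T[26,16]:25*5700586321864500+92446911376173550=234961569422786050 · T[26,17]:25*290886679867135+5700586321864500=12972753318542875 · T[26,18]:25*12191224980000+290886679867135=595667304367135
Read c(26,15) = 3557372853474553750, c(26,16) = 234961569422786050, c(26,17) = 12972753318542875, c(26,18) = 595667304367135.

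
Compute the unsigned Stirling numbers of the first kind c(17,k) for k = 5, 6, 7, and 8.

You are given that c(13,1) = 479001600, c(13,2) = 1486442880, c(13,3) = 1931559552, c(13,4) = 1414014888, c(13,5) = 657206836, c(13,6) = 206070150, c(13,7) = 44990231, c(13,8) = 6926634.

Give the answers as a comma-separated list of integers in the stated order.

48366009233424, 18861567058880, 5374523477960, 1146901283528

r14: T_14,2=13×1486442880+479001600=19802759040; T_14,3=13×1931559552+1486442880=26596717056; T_14,4=13×1414014888+1931559552=20313753096; T_14,5=13×657206836+1414014888=9957703756; T_14,6=13×206070150+657206836=3336118786; T_14,7=13×44990231+206070150=790943153; T_14,8=13×6926634+44990231=135036473
r15: T_15,3=14×26596717056+19802759040=392156797824; T_15,4=14×20313753096+26596717056=310989260400; T_15,5=14×9957703756+20313753096=159721605680; T_15,6=14×3336118786+9957703756=56663366760; T_15,7=14×790943153+3336118786=14409322928; T_15,8=14×135036473+790943153=2681453775
r16: T_16,4=15×310989260400+392156797824=5056995703824; T_16,5=15×159721605680+310989260400=2706813345600; T_16,6=15×56663366760+159721605680=1009672107080; T_16,7=15×14409322928+56663366760=272803210680; T_16,8=15×2681453775+14409322928=54631129553
r17: T_17,5=16×2706813345600+5056995703824=48366009233424; T_17,6=16×1009672107080+2706813345600=18861567058880; T_17,7=16×272803210680+1009672107080=5374523477960; T_17,8=16×54631129553+272803210680=1146901283528
Read c(17,5) = 48366009233424, c(17,6) = 18861567058880, c(17,7) = 5374523477960, c(17,8) = 1146901283528.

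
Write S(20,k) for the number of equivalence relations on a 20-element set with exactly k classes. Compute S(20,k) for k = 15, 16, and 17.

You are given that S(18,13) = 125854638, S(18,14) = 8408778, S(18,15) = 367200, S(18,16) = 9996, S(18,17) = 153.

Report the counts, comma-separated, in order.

[19] T[19,14]:14*8408778+125854638=243577530 · T[19,15]:15*367200+8408778=13916778 · T[19,16]:16*9996+367200=527136 · T[19,17]:17*153+9996=12597
[20] T[20,15]:15*13916778+243577530=452329200 · T[20,16]:16*527136+13916778=22350954 · T[20,17]:17*12597+527136=741285
Read S(20,15) = 452329200, S(20,16) = 22350954, S(20,17) = 741285.

452329200, 22350954, 741285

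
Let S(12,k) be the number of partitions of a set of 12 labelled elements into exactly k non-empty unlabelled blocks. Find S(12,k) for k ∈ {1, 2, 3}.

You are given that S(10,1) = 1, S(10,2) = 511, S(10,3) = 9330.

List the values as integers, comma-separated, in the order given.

row 11: T[11][1]=1·1+0=1  T[11][2]=2·511+1=1023  T[11][3]=3·9330+511=28501
row 12: T[12][1]=1·1+0=1  T[12][2]=2·1023+1=2047  T[12][3]=3·28501+1023=86526
Read S(12,1) = 1, S(12,2) = 2047, S(12,3) = 86526.

1, 2047, 86526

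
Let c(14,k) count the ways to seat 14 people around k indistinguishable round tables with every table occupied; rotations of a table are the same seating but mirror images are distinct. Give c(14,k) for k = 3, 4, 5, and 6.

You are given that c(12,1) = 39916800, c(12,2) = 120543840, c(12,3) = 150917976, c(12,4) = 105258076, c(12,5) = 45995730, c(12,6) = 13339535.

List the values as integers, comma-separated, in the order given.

26596717056, 20313753096, 9957703756, 3336118786

i=13: T(13,2)=39916800+12·120543840=1486442880 | T(13,3)=120543840+12·150917976=1931559552 | T(13,4)=150917976+12·105258076=1414014888 | T(13,5)=105258076+12·45995730=657206836 | T(13,6)=45995730+12·13339535=206070150
i=14: T(14,3)=1486442880+13·1931559552=26596717056 | T(14,4)=1931559552+13·1414014888=20313753096 | T(14,5)=1414014888+13·657206836=9957703756 | T(14,6)=657206836+13·206070150=3336118786
Read c(14,3) = 26596717056, c(14,4) = 20313753096, c(14,5) = 9957703756, c(14,6) = 3336118786.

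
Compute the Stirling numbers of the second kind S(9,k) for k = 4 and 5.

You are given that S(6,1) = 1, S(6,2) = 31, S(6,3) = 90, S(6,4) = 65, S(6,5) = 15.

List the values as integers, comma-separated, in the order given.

7770, 6951

@7  (7,2):31·2+1→63, (7,3):90·3+31→301, (7,4):65·4+90→350, (7,5):15·5+65→140
@8  (8,3):301·3+63→966, (8,4):350·4+301→1701, (8,5):140·5+350→1050
@9  (9,4):1701·4+966→7770, (9,5):1050·5+1701→6951
Read S(9,4) = 7770, S(9,5) = 6951.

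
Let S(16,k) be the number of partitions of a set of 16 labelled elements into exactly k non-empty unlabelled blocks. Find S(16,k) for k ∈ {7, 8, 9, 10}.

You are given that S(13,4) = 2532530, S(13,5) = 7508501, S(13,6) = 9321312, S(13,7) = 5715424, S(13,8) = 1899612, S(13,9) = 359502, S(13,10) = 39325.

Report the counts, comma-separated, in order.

3281882604, 2141764053, 820784250, 193754990

row 14: T[14][5]=5·7508501+2532530=40075035  T[14][6]=6·9321312+7508501=63436373  T[14][7]=7·5715424+9321312=49329280  T[14][8]=8·1899612+5715424=20912320  T[14][9]=9·359502+1899612=5135130  T[14][10]=10·39325+359502=752752
row 15: T[15][6]=6·63436373+40075035=420693273  T[15][7]=7·49329280+63436373=408741333  T[15][8]=8·20912320+49329280=216627840  T[15][9]=9·5135130+20912320=67128490  T[15][10]=10·752752+5135130=12662650
row 16: T[16][7]=7·408741333+420693273=3281882604  T[16][8]=8·216627840+408741333=2141764053  T[16][9]=9·67128490+216627840=820784250  T[16][10]=10·12662650+67128490=193754990
Read S(16,7) = 3281882604, S(16,8) = 2141764053, S(16,9) = 820784250, S(16,10) = 193754990.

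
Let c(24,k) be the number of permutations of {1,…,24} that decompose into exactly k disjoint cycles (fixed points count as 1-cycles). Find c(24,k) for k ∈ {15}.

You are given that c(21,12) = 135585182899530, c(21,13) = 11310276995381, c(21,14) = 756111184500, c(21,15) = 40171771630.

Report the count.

2406046038644556

i=22: T(22,13)=135585182899530+21·11310276995381=373100999802531 | T(22,14)=11310276995381+21·756111184500=27188611869881 | T(22,15)=756111184500+21·40171771630=1599718388730
i=23: T(23,14)=373100999802531+22·27188611869881=971250460939913 | T(23,15)=27188611869881+22·1599718388730=62382416421941
i=24: T(24,15)=971250460939913+23·62382416421941=2406046038644556
Read c(24,15) = 2406046038644556.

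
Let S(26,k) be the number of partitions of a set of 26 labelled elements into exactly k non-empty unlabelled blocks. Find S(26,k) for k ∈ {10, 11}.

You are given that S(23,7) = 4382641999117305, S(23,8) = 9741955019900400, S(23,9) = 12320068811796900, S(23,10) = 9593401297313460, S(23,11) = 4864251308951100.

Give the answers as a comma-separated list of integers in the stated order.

[24] T[24,8]:8*9741955019900400+4382641999117305=82318282158320505 · T[24,9]:9*12320068811796900+9741955019900400=120622574326072500 · T[24,10]:10*9593401297313460+12320068811796900=108254081784931500 · T[24,11]:11*4864251308951100+9593401297313460=63100165695775560
[25] T[25,9]:9*120622574326072500+82318282158320505=1167921451092973005 · T[25,10]:10*108254081784931500+120622574326072500=1203163392175387500 · T[25,11]:11*63100165695775560+108254081784931500=802355904438462660
[26] T[26,10]:10*1203163392175387500+1167921451092973005=13199555372846848005 · T[26,11]:11*802355904438462660+1203163392175387500=10029078340998476760
Read S(26,10) = 13199555372846848005, S(26,11) = 10029078340998476760.

13199555372846848005, 10029078340998476760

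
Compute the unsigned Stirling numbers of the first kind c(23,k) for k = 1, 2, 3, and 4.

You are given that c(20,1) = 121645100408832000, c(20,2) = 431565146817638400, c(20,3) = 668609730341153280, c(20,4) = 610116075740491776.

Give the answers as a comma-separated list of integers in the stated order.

i=21: T(21,1)=0+20·121645100408832000=2432902008176640000 | T(21,2)=121645100408832000+20·431565146817638400=8752948036761600000 | T(21,3)=431565146817638400+20·668609730341153280=13803759753640704000 | T(21,4)=668609730341153280+20·610116075740491776=12870931245150988800
i=22: T(22,1)=0+21·2432902008176640000=51090942171709440000 | T(22,2)=2432902008176640000+21·8752948036761600000=186244810780170240000 | T(22,3)=8752948036761600000+21·13803759753640704000=298631902863216384000 | T(22,4)=13803759753640704000+21·12870931245150988800=284093315901811468800
i=23: T(23,1)=0+22·51090942171709440000=1124000727777607680000 | T(23,2)=51090942171709440000+22·186244810780170240000=4148476779335454720000 | T(23,3)=186244810780170240000+22·298631902863216384000=6756146673770930688000 | T(23,4)=298631902863216384000+22·284093315901811468800=6548684852703068697600
Read c(23,1) = 1124000727777607680000, c(23,2) = 4148476779335454720000, c(23,3) = 6756146673770930688000, c(23,4) = 6548684852703068697600.

1124000727777607680000, 4148476779335454720000, 6756146673770930688000, 6548684852703068697600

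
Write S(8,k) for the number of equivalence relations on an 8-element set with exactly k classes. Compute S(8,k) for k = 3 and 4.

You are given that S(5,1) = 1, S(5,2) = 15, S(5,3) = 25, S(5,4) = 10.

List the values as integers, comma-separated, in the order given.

i=6: T(6,1)=0+1·1=1 | T(6,2)=1+2·15=31 | T(6,3)=15+3·25=90 | T(6,4)=25+4·10=65
i=7: T(7,2)=1+2·31=63 | T(7,3)=31+3·90=301 | T(7,4)=90+4·65=350
i=8: T(8,3)=63+3·301=966 | T(8,4)=301+4·350=1701
Read S(8,3) = 966, S(8,4) = 1701.

966, 1701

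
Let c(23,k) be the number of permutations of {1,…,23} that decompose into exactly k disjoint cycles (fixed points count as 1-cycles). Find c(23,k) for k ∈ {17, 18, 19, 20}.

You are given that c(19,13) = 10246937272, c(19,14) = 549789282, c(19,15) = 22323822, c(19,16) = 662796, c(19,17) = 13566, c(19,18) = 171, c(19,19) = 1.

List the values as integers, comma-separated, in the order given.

136717357942, 4546047198, 116896626, 2240315

@20  (20,14):549789282·19+10246937272→20692933630, (20,15):22323822·19+549789282→973941900, (20,16):662796·19+22323822→34916946, (20,17):13566·19+662796→920550, (20,18):171·19+13566→16815, (20,19):1·19+171→190, (20,20):0·19+1→1
@21  (21,15):973941900·20+20692933630→40171771630, (21,16):34916946·20+973941900→1672280820, (21,17):920550·20+34916946→53327946, (21,18):16815·20+920550→1256850, (21,19):190·20+16815→20615, (21,20):1·20+190→210
@22  (22,16):1672280820·21+40171771630→75289668850, (22,17):53327946·21+1672280820→2792167686, (22,18):1256850·21+53327946→79721796, (22,19):20615·21+1256850→1689765, (22,20):210·21+20615→25025
@23  (23,17):2792167686·22+75289668850→136717357942, (23,18):79721796·22+2792167686→4546047198, (23,19):1689765·22+79721796→116896626, (23,20):25025·22+1689765→2240315
Read c(23,17) = 136717357942, c(23,18) = 4546047198, c(23,19) = 116896626, c(23,20) = 2240315.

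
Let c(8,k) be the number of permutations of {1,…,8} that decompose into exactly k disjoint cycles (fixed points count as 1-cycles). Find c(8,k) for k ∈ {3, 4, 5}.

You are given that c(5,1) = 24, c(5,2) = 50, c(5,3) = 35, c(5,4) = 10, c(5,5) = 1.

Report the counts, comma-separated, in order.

13132, 6769, 1960

i=6: T(6,1)=0+5·24=120 | T(6,2)=24+5·50=274 | T(6,3)=50+5·35=225 | T(6,4)=35+5·10=85 | T(6,5)=10+5·1=15
i=7: T(7,2)=120+6·274=1764 | T(7,3)=274+6·225=1624 | T(7,4)=225+6·85=735 | T(7,5)=85+6·15=175
i=8: T(8,3)=1764+7·1624=13132 | T(8,4)=1624+7·735=6769 | T(8,5)=735+7·175=1960
Read c(8,3) = 13132, c(8,4) = 6769, c(8,5) = 1960.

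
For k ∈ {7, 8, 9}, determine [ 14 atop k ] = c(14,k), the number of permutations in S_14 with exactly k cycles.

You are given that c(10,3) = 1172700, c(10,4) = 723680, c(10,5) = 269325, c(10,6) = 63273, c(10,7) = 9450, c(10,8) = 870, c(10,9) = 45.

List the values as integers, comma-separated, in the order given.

790943153, 135036473, 16669653

r11: T_11,4=10×723680+1172700=8409500; T_11,5=10×269325+723680=3416930; T_11,6=10×63273+269325=902055; T_11,7=10×9450+63273=157773; T_11,8=10×870+9450=18150; T_11,9=10×45+870=1320
r12: T_12,5=11×3416930+8409500=45995730; T_12,6=11×902055+3416930=13339535; T_12,7=11×157773+902055=2637558; T_12,8=11×18150+157773=357423; T_12,9=11×1320+18150=32670
r13: T_13,6=12×13339535+45995730=206070150; T_13,7=12×2637558+13339535=44990231; T_13,8=12×357423+2637558=6926634; T_13,9=12×32670+357423=749463
r14: T_14,7=13×44990231+206070150=790943153; T_14,8=13×6926634+44990231=135036473; T_14,9=13×749463+6926634=16669653
Read c(14,7) = 790943153, c(14,8) = 135036473, c(14,9) = 16669653.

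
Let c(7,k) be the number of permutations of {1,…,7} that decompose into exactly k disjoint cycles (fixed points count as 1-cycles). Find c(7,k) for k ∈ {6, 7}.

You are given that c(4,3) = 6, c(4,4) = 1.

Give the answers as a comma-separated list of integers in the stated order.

21, 1

i=5: T(5,4)=6+4·1=10 | T(5,5)=1+4·0=1
i=6: T(6,5)=10+5·1=15 | T(6,6)=1+5·0=1
i=7: T(7,6)=15+6·1=21 | T(7,7)=1+6·0=1
Read c(7,6) = 21, c(7,7) = 1.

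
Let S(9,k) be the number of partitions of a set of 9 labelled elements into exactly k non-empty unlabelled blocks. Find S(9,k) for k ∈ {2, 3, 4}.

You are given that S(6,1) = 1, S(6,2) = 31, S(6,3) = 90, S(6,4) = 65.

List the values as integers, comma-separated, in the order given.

255, 3025, 7770

@7  (7,1):1·1+0→1, (7,2):31·2+1→63, (7,3):90·3+31→301, (7,4):65·4+90→350
@8  (8,1):1·1+0→1, (8,2):63·2+1→127, (8,3):301·3+63→966, (8,4):350·4+301→1701
@9  (9,2):127·2+1→255, (9,3):966·3+127→3025, (9,4):1701·4+966→7770
Read S(9,2) = 255, S(9,3) = 3025, S(9,4) = 7770.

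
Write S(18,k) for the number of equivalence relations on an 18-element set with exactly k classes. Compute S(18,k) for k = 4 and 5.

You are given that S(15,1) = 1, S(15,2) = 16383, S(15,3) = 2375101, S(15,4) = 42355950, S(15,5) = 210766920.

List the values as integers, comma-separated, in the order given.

2798806985, 28958095545

i=16: T(16,2)=1+2·16383=32767 | T(16,3)=16383+3·2375101=7141686 | T(16,4)=2375101+4·42355950=171798901 | T(16,5)=42355950+5·210766920=1096190550
i=17: T(17,3)=32767+3·7141686=21457825 | T(17,4)=7141686+4·171798901=694337290 | T(17,5)=171798901+5·1096190550=5652751651
i=18: T(18,4)=21457825+4·694337290=2798806985 | T(18,5)=694337290+5·5652751651=28958095545
Read S(18,4) = 2798806985, S(18,5) = 28958095545.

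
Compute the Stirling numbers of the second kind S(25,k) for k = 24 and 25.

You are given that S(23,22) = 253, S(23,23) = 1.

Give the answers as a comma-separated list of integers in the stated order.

300, 1

i=24: T(24,23)=253+23·1=276 | T(24,24)=1+24·0=1
i=25: T(25,24)=276+24·1=300 | T(25,25)=1+25·0=1
Read S(25,24) = 300, S(25,25) = 1.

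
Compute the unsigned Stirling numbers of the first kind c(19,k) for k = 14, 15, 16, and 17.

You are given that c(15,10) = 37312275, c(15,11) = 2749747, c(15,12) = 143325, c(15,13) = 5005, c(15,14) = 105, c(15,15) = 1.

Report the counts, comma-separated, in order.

r16: T_16,11=15×2749747+37312275=78558480; T_16,12=15×143325+2749747=4899622; T_16,13=15×5005+143325=218400; T_16,14=15×105+5005=6580; T_16,15=15×1+105=120; T_16,16=15×0+1=1
r17: T_17,12=16×4899622+78558480=156952432; T_17,13=16×218400+4899622=8394022; T_17,14=16×6580+218400=323680; T_17,15=16×120+6580=8500; T_17,16=16×1+120=136; T_17,17=16×0+1=1
r18: T_18,13=17×8394022+156952432=299650806; T_18,14=17×323680+8394022=13896582; T_18,15=17×8500+323680=468180; T_18,16=17×136+8500=10812; T_18,17=17×1+136=153
r19: T_19,14=18×13896582+299650806=549789282; T_19,15=18×468180+13896582=22323822; T_19,16=18×10812+468180=662796; T_19,17=18×153+10812=13566
Read c(19,14) = 549789282, c(19,15) = 22323822, c(19,16) = 662796, c(19,17) = 13566.

549789282, 22323822, 662796, 13566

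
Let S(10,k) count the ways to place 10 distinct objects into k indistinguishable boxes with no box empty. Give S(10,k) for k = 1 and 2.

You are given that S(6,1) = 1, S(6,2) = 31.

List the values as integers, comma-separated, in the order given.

1, 511

r7: T_7,1=1×1+0=1; T_7,2=2×31+1=63
r8: T_8,1=1×1+0=1; T_8,2=2×63+1=127
r9: T_9,1=1×1+0=1; T_9,2=2×127+1=255
r10: T_10,1=1×1+0=1; T_10,2=2×255+1=511
Read S(10,1) = 1, S(10,2) = 511.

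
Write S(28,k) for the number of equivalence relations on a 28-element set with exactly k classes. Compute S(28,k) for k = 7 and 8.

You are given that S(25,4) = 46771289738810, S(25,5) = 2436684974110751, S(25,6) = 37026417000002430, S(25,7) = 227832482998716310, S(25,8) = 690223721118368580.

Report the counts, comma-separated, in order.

82892803728383735268, 392678226281361931131

r26: T_26,5=5×2436684974110751+46771289738810=12230196160292565; T_26,6=6×37026417000002430+2436684974110751=224595186974125331; T_26,7=7×227832482998716310+37026417000002430=1631853797991016600; T_26,8=8×690223721118368580+227832482998716310=5749622251945664950
r27: T_27,6=6×224595186974125331+12230196160292565=1359801318005044551; T_27,7=7×1631853797991016600+224595186974125331=11647571772911241531; T_27,8=8×5749622251945664950+1631853797991016600=47628831813556336200
r28: T_28,7=7×11647571772911241531+1359801318005044551=82892803728383735268; T_28,8=8×47628831813556336200+11647571772911241531=392678226281361931131
Read S(28,7) = 82892803728383735268, S(28,8) = 392678226281361931131.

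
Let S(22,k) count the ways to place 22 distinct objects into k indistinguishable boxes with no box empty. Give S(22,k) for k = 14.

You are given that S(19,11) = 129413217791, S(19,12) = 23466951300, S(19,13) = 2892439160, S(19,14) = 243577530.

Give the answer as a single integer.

3295165281331

i=20: T(20,12)=129413217791+12·23466951300=411016633391 | T(20,13)=23466951300+13·2892439160=61068660380 | T(20,14)=2892439160+14·243577530=6302524580
i=21: T(21,13)=411016633391+13·61068660380=1204909218331 | T(21,14)=61068660380+14·6302524580=149304004500
i=22: T(22,14)=1204909218331+14·149304004500=3295165281331
Read S(22,14) = 3295165281331.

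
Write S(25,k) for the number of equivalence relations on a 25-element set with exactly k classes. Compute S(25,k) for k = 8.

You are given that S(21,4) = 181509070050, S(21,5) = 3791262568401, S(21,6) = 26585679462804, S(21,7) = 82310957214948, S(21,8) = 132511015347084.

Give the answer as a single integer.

690223721118368580

r22: T_22,5=5×3791262568401+181509070050=19137821912055; T_22,6=6×26585679462804+3791262568401=163305339345225; T_22,7=7×82310957214948+26585679462804=602762379967440; T_22,8=8×132511015347084+82310957214948=1142399079991620
r23: T_23,6=6×163305339345225+19137821912055=998969857983405; T_23,7=7×602762379967440+163305339345225=4382641999117305; T_23,8=8×1142399079991620+602762379967440=9741955019900400
r24: T_24,7=7×4382641999117305+998969857983405=31677463851804540; T_24,8=8×9741955019900400+4382641999117305=82318282158320505
r25: T_25,8=8×82318282158320505+31677463851804540=690223721118368580
Read S(25,8) = 690223721118368580.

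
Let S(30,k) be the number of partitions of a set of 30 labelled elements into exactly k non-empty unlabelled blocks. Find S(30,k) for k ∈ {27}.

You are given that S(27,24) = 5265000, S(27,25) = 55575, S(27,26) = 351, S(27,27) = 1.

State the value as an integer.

10359090

row 28: T[28][25]=25·55575+5265000=6654375  T[28][26]=26·351+55575=64701  T[28][27]=27·1+351=378
row 29: T[29][26]=26·64701+6654375=8336601  T[29][27]=27·378+64701=74907
row 30: T[30][27]=27·74907+8336601=10359090
Read S(30,27) = 10359090.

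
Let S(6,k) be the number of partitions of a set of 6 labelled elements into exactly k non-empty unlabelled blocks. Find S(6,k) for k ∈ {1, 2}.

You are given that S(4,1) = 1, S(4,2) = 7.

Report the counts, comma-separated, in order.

row 5: T[5][1]=1·1+0=1  T[5][2]=2·7+1=15
row 6: T[6][1]=1·1+0=1  T[6][2]=2·15+1=31
Read S(6,1) = 1, S(6,2) = 31.

1, 31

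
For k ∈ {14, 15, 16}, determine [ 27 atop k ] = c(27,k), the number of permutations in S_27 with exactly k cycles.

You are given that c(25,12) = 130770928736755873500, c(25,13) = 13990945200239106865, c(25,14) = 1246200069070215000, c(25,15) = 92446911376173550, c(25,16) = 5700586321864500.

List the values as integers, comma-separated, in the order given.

[26] T[26,13]:25*13990945200239106865+130770928736755873500=480544558742733545125 · T[26,14]:25*1246200069070215000+13990945200239106865=45145946926994481865 · T[26,15]:25*92446911376173550+1246200069070215000=3557372853474553750 · T[26,16]:25*5700586321864500+92446911376173550=234961569422786050
[27] T[27,14]:26*45145946926994481865+480544558742733545125=1654339178844590073615 · T[27,15]:26*3557372853474553750+45145946926994481865=137637641117332879365 · T[27,16]:26*234961569422786050+3557372853474553750=9666373658466991050
Read c(27,14) = 1654339178844590073615, c(27,15) = 137637641117332879365, c(27,16) = 9666373658466991050.

1654339178844590073615, 137637641117332879365, 9666373658466991050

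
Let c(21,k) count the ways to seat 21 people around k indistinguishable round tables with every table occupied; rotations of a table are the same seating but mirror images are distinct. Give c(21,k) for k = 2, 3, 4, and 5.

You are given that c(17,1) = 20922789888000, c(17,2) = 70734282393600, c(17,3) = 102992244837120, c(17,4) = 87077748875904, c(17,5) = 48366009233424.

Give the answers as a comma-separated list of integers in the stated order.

[18] T[18,1]:17*20922789888000+0=355687428096000 · T[18,2]:17*70734282393600+20922789888000=1223405590579200 · T[18,3]:17*102992244837120+70734282393600=1821602444624640 · T[18,4]:17*87077748875904+102992244837120=1583313975727488 · T[18,5]:17*48366009233424+87077748875904=909299905844112
[19] T[19,1]:18*355687428096000+0=6402373705728000 · T[19,2]:18*1223405590579200+355687428096000=22376988058521600 · T[19,3]:18*1821602444624640+1223405590579200=34012249593822720 · T[19,4]:18*1583313975727488+1821602444624640=30321254007719424 · T[19,5]:18*909299905844112+1583313975727488=17950712280921504
[20] T[20,1]:19*6402373705728000+0=121645100408832000 · T[20,2]:19*22376988058521600+6402373705728000=431565146817638400 · T[20,3]:19*34012249593822720+22376988058521600=668609730341153280 · T[20,4]:19*30321254007719424+34012249593822720=610116075740491776 · T[20,5]:19*17950712280921504+30321254007719424=371384787345228000
[21] T[21,2]:20*431565146817638400+121645100408832000=8752948036761600000 · T[21,3]:20*668609730341153280+431565146817638400=13803759753640704000 · T[21,4]:20*610116075740491776+668609730341153280=12870931245150988800 · T[21,5]:20*371384787345228000+610116075740491776=8037811822645051776
Read c(21,2) = 8752948036761600000, c(21,3) = 13803759753640704000, c(21,4) = 12870931245150988800, c(21,5) = 8037811822645051776.

8752948036761600000, 13803759753640704000, 12870931245150988800, 8037811822645051776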